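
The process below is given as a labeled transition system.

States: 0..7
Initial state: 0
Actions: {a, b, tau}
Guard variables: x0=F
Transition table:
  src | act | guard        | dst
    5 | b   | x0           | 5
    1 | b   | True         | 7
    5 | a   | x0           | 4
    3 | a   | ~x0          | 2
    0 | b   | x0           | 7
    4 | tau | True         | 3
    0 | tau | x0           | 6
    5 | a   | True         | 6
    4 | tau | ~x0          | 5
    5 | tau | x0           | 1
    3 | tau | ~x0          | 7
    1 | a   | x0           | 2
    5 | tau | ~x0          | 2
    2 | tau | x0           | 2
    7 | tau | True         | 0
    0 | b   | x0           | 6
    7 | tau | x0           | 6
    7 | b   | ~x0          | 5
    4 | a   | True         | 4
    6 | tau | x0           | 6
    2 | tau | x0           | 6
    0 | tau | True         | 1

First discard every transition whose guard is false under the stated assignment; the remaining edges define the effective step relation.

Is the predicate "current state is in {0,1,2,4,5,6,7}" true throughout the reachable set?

Allowed set {0,1,2,4,5,6,7}
R = {0,1,2,5,6,7}
  0: ok
  1: ok
  2: ok
  5: ok
  6: ok
  7: ok

Answer: INVARIANT HOLDS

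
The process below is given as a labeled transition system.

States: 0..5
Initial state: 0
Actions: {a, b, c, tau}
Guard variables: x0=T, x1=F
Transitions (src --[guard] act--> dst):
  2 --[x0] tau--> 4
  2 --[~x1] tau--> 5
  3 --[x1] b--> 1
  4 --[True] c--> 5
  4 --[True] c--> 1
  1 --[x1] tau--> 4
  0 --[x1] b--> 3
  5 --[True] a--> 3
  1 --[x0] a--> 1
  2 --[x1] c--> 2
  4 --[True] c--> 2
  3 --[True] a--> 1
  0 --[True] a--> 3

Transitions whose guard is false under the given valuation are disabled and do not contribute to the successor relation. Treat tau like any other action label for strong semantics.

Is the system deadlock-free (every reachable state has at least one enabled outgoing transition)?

Reachable = {0,1,3}
  0: a→3  [1 exit(s)]
  1: a→1  [1 exit(s)]
  3: a→1  [1 exit(s)]

Answer: DEADLOCK-FREE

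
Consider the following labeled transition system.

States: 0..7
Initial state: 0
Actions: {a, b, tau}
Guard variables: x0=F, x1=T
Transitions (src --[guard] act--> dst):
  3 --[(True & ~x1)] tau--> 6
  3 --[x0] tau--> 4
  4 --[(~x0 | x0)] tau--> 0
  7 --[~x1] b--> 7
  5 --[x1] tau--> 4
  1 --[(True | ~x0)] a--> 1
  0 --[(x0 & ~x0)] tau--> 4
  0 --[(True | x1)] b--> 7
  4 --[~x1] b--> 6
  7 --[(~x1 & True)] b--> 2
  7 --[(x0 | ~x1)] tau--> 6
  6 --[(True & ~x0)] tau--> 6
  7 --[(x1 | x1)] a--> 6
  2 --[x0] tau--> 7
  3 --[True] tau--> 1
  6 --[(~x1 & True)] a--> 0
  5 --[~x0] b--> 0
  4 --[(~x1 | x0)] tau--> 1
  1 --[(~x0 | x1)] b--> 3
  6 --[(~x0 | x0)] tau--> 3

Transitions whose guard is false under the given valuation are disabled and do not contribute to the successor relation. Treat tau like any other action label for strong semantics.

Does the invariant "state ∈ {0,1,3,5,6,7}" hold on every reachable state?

Answer: INVARIANT HOLDS

Analysis:
Allowed set {0,1,3,5,6,7}
R = {0,1,3,6,7}
  0: ok
  1: ok
  3: ok
  6: ok
  7: ok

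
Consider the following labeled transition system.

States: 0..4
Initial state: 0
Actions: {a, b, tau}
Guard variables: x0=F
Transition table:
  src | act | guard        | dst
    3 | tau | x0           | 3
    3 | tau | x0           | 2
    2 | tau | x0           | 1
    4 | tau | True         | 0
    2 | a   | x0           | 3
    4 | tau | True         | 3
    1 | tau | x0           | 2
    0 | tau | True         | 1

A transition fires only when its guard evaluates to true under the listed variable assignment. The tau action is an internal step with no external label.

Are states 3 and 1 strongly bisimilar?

Answer: BISIMILAR

Working:
Compute ~ classes (split until stable):
  P[0] = {{0,1,2,3,4}}
  P[1] = {{0,4},{1,2,3}}
  P[2] = {{0},{1,2,3},{4}}
3 equivalence class(es) (converged in 3)
[3]={1,2,3}  [1]={1,2,3}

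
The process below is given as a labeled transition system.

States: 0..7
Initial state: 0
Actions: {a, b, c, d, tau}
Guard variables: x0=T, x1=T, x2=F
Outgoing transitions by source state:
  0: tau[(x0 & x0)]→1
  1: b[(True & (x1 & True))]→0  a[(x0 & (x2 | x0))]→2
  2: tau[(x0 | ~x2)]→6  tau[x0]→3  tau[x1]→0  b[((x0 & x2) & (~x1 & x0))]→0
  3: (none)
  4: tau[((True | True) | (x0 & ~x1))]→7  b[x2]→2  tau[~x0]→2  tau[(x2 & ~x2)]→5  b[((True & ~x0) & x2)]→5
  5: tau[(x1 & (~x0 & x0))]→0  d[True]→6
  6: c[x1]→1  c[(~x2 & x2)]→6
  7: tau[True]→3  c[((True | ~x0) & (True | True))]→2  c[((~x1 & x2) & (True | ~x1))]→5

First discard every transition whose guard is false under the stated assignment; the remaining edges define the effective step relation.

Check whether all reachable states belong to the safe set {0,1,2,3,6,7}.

Allowed set {0,1,2,3,6,7}
Reachable = {0,1,2,3,6}
  0: safe
  1: safe
  2: safe
  3: safe
  6: safe

Answer: INVARIANT HOLDS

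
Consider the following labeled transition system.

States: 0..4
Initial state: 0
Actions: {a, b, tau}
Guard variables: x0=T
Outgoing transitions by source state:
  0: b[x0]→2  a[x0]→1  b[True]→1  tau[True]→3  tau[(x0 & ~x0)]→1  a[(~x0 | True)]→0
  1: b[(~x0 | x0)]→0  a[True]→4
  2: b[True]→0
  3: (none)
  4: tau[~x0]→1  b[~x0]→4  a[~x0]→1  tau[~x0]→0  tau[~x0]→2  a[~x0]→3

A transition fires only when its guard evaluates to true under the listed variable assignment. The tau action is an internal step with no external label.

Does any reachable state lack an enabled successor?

R = {0,1,2,3,4}
  0: a→0  a→1  b→1  b→2  tau→3  [5 exit(s)]
  1: a→4  b→0  [2 exit(s)]
  2: b→0  [1 exit(s)]
  3: ∅  [no exit]
  4: ∅  [no exit]
trace reaching 3: tau

Answer: DEADLOCK at state 3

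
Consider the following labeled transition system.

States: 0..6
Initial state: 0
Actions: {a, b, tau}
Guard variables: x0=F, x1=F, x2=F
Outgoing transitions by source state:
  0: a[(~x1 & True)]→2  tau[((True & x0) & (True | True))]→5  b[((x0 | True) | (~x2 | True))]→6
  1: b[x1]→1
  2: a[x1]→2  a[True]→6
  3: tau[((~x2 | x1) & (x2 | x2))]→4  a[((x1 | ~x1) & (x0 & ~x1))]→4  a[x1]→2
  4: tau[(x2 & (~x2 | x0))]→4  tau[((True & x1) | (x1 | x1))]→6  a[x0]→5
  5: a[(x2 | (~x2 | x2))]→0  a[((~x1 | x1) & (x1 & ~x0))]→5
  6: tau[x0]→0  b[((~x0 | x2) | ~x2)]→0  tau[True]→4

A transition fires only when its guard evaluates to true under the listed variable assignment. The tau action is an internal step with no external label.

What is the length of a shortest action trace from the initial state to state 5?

Breadth-first toward 5:
  L0 = {0}
  L1 = {2,6}
  L2 = {4}
5 never appears.

Answer: UNREACHABLE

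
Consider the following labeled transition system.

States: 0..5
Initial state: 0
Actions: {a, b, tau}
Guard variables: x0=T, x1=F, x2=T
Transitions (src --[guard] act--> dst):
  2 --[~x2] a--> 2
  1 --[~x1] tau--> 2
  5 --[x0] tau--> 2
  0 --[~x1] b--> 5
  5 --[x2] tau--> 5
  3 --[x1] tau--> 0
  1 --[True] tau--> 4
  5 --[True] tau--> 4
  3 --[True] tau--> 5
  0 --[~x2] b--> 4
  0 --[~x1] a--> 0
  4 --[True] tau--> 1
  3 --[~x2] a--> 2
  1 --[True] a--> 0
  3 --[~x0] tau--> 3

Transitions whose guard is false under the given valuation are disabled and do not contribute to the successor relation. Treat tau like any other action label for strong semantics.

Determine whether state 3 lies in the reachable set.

10 transition(s) survive guard evaluation.
Layer 0: {0}
Layer 1: {5}  total {0,5}
Layer 2: {2,4}  total {0,2,4,5}
Layer 3: {1}  total {0,1,2,4,5}
R = {0,1,2,4,5}

Answer: UNREACHABLE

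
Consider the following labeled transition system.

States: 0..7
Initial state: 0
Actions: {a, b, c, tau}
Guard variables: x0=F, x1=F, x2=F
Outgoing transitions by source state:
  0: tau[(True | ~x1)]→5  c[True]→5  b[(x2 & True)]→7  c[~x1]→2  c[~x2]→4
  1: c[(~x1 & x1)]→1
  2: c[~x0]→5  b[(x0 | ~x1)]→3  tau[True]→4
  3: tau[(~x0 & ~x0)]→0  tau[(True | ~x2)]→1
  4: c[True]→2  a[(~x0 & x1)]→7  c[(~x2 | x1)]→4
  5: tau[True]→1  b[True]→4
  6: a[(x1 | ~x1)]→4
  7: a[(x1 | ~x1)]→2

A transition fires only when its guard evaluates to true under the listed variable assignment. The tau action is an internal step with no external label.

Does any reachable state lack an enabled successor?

Answer: DEADLOCK at state 1

Analysis:
Reach set: {0,1,2,3,4,5}
  0: c→2  c→4  c→5  tau→5  [4 out]
  1: ∅  [no exit]
  2: b→3  c→5  tau→4  [3 out]
  3: tau→0  tau→1  [2 out]
  4: c→2  c→4  [2 out]
  5: b→4  tau→1  [2 out]
trace reaching 1: tau·tau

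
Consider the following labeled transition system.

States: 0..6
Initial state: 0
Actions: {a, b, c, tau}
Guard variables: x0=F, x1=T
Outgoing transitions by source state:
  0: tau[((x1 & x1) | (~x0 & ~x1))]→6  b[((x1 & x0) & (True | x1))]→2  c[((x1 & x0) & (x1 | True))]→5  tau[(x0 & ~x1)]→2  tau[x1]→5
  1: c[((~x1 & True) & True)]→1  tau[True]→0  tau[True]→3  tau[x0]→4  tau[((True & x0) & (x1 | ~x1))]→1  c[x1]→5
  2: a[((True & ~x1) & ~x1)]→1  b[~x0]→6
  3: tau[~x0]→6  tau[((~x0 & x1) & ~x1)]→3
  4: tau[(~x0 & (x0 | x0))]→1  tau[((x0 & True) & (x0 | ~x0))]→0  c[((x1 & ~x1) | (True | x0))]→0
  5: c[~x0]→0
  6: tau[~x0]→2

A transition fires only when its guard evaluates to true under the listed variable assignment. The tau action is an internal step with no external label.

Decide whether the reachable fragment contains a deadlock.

Reachable = {0,2,5,6}
  0: tau→5  tau→6  [2 out]
  2: b→6  [1 out]
  5: c→0  [1 out]
  6: tau→2  [1 out]

Answer: DEADLOCK-FREE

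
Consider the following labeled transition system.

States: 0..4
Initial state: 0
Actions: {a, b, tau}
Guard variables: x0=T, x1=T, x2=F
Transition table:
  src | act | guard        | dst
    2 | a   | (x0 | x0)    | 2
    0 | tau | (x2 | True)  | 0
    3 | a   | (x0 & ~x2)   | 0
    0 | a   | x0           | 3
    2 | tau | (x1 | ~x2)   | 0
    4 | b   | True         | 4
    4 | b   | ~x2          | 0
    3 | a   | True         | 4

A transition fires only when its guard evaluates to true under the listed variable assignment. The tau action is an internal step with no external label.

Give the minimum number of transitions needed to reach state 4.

Layered search for 4:
  L0 = {0}
  L1 = {3}
  L2 = {4}
first hit 4 at d=2 via a·a

Answer: 2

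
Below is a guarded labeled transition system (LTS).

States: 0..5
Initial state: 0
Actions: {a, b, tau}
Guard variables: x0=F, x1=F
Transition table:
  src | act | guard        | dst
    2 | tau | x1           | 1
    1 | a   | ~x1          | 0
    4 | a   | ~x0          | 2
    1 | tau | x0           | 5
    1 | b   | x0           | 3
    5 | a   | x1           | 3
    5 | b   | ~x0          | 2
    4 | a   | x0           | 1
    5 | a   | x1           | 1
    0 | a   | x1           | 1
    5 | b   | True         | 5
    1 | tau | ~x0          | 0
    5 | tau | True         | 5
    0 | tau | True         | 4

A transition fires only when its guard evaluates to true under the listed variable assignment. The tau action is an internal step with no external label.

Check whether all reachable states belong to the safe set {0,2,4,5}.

Inv-set: {0,2,4,5}
Reach set: {0,2,4}
  0: safe
  2: safe
  4: safe

Answer: INVARIANT HOLDS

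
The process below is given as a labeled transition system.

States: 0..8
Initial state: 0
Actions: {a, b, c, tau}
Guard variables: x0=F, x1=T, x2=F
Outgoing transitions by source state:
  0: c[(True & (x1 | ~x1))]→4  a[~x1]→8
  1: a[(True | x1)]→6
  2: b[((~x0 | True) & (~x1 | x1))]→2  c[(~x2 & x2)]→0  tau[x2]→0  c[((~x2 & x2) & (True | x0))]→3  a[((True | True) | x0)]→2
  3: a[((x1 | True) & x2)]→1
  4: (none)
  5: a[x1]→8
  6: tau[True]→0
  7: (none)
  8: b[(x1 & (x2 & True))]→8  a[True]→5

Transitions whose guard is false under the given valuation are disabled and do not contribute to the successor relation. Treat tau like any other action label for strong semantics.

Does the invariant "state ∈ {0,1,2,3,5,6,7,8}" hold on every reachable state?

Answer: INVARIANT VIOLATED at state 4

Trace:
Safe = {0,1,2,3,5,6,7,8}
Reachable = {0,4}
  0: ok
  4: VIOLATES
reach 4 via c — violates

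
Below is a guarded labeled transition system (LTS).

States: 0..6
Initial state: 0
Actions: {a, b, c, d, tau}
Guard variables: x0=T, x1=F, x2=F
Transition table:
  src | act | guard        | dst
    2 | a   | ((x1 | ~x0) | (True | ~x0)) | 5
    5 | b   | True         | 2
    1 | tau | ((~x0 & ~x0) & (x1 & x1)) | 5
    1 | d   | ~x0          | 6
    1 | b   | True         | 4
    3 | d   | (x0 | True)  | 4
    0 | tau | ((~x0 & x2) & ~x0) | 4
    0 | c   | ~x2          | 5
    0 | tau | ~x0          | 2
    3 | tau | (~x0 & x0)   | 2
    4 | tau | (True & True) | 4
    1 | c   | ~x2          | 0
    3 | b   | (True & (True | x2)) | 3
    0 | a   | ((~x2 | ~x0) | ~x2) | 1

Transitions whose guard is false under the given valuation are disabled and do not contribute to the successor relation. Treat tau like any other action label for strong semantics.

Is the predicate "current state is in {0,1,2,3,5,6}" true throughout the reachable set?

Inv-set: {0,1,2,3,5,6}
R = {0,1,2,4,5}
  0: ok
  1: ok
  2: ok
  4: VIOLATES
  5: ok
counterexample path to 4: a·b

Answer: INVARIANT VIOLATED at state 4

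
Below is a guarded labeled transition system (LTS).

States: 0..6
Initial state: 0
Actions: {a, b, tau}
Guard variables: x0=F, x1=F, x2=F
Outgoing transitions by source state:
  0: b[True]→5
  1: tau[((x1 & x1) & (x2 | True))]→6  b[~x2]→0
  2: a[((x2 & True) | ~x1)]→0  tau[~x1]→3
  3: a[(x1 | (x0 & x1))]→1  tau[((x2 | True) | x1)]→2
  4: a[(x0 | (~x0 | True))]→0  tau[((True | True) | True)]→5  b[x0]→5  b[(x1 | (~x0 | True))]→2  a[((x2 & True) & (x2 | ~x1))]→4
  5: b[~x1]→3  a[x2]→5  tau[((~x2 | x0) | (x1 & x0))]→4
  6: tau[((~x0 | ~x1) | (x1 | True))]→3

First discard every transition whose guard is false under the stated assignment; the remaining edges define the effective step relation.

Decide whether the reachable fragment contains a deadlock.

R = {0,2,3,4,5}
  0: b→5  [1 out]
  2: a→0  tau→3  [2 out]
  3: tau→2  [1 out]
  4: a→0  b→2  tau→5  [3 out]
  5: b→3  tau→4  [2 out]

Answer: DEADLOCK-FREE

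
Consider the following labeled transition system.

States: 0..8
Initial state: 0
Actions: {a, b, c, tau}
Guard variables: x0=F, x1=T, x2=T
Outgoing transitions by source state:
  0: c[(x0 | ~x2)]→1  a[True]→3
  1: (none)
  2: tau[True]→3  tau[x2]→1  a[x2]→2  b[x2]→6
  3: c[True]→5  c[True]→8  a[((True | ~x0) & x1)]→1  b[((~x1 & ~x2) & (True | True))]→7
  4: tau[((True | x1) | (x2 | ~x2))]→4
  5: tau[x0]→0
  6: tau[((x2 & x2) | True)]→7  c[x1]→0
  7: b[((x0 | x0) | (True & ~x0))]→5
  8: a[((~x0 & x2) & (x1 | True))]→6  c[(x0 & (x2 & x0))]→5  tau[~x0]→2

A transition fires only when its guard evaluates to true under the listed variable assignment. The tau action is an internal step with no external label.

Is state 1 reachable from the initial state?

After dropping false guards: 14 live edges.
depth 0: {0}
depth 1: {3}  cumulative {0,3}
depth 2: {1,5,8}  cumulative {0,1,3,5,8}
depth 3: {2,6}  cumulative {0,1,2,3,5,6,8}
depth 4: {7}  cumulative {0,1,2,3,5,6,7,8}
Reachable = {0,1,2,3,5,6,7,8}
trace reaching 1: a·a

Answer: REACHABLE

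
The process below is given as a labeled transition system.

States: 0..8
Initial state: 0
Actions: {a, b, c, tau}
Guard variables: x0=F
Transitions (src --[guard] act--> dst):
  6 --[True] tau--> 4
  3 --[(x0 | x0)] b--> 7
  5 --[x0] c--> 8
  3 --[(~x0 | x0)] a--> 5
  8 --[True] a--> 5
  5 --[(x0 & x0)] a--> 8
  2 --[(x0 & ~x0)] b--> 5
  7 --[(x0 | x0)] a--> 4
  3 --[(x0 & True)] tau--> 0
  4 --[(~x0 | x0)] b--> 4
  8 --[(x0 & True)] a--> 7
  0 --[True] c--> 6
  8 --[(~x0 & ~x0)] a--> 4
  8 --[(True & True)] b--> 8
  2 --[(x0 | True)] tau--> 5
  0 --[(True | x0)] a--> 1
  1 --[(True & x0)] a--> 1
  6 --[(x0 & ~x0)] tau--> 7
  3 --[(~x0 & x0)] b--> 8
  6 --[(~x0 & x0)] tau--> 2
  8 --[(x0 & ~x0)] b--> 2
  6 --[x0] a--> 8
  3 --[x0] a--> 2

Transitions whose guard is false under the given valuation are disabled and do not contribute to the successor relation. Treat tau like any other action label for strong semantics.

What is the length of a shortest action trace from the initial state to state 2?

BFS to 2:
  Layer 0: {0}
  Layer 1: {1,6}
  Layer 2: {4}
2 never appears.

Answer: UNREACHABLE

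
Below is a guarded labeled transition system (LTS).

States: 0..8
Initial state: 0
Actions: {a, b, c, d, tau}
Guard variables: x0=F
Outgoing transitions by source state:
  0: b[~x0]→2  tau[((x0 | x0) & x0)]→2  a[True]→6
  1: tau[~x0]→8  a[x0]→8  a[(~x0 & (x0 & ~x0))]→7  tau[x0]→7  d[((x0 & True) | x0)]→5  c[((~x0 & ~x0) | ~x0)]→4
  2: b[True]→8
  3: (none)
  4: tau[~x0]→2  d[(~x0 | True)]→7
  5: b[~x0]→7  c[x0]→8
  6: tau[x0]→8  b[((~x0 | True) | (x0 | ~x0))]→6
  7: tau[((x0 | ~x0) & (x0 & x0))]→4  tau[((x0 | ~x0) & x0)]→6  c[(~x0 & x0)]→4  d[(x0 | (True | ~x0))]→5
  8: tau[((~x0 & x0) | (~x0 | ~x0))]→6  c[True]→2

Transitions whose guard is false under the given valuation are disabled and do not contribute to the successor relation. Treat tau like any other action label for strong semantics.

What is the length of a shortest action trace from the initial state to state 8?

Answer: 2

Working:
Layered search for 8:
  L0 = {0}
  L1 = {2,6}
  L2 = {8}
depth(8)=2, e.g. b·b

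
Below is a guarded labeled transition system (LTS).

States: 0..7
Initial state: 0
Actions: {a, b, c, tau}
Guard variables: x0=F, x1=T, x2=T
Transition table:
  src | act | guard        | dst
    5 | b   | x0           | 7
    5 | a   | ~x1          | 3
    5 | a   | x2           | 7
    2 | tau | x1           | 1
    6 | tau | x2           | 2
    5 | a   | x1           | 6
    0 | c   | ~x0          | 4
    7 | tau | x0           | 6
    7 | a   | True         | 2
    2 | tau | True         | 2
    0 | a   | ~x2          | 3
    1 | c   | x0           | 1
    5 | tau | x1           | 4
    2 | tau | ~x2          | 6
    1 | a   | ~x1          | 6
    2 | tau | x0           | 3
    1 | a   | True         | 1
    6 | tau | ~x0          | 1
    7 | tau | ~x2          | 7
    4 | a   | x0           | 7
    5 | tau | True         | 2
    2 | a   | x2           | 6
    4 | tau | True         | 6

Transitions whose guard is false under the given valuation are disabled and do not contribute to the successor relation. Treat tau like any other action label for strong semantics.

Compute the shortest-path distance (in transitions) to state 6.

Answer: 2

Working:
Layered search for 6:
  L0 = {0}
  L1 = {4}
  L2 = {6}
6 enters at depth 2; path c·tau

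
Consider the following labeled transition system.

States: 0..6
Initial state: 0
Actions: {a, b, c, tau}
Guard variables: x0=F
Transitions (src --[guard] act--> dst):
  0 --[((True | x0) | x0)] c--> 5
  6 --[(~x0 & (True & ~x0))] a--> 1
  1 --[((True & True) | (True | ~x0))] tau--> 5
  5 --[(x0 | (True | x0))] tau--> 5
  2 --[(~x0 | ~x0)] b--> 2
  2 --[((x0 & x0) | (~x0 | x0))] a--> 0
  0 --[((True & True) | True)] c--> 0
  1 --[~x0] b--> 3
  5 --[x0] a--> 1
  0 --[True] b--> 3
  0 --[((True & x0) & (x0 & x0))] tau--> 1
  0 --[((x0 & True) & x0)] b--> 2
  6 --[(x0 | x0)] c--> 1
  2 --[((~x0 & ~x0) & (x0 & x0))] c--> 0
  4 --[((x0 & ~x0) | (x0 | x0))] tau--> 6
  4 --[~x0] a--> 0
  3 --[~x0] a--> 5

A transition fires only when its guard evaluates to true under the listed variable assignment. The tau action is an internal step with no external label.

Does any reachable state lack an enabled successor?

Answer: DEADLOCK-FREE

Trace:
Reach set: {0,3,5}
  0: b→3  c→0  c→5  [deg 3]
  3: a→5  [deg 1]
  5: tau→5  [deg 1]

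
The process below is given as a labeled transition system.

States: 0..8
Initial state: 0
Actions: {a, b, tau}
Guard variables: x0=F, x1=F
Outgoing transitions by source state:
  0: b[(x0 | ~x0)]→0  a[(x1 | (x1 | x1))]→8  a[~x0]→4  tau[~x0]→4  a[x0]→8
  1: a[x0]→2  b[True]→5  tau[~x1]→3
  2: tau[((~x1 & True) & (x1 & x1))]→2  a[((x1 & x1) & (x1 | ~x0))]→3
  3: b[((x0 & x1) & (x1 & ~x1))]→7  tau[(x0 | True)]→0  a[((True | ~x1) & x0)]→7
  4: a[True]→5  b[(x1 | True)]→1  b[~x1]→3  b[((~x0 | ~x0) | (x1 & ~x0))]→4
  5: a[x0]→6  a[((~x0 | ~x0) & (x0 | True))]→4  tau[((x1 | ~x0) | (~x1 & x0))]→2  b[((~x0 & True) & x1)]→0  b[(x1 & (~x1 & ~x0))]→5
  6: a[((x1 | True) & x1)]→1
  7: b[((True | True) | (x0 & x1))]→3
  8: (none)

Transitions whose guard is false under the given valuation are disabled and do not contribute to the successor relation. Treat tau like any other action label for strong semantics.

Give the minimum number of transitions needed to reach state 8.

BFS to 8:
  L0 = {0}
  L1 = {4}
  L2 = {1,3,5}
  L3 = {2}
8 never appears.

Answer: UNREACHABLE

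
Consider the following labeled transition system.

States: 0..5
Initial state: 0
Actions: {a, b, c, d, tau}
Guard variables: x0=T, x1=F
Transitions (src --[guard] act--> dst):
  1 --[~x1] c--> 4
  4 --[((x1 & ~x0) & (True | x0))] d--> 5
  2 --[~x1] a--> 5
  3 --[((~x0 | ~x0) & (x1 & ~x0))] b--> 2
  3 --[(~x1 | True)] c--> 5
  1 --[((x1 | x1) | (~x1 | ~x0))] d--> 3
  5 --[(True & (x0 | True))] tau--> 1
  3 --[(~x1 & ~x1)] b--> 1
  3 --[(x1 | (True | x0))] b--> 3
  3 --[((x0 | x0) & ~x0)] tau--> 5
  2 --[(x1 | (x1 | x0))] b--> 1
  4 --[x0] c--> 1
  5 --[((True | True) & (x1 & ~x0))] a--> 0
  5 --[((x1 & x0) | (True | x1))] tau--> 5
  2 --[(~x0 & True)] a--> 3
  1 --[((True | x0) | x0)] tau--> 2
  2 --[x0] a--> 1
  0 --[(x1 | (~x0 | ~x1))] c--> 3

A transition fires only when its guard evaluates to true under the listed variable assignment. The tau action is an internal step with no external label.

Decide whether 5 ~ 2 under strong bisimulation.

Compute ~ classes (split until stable):
  round 0: {{0,1,2,3,4,5}}
  round 1: {{0,4},{1},{2},{3},{5}}
  round 2: {{0},{1},{2},{3},{4},{5}}
stable after 3 split(s): 6 block(s)
[5]={5}  [2]={2}

Answer: NOT BISIMILAR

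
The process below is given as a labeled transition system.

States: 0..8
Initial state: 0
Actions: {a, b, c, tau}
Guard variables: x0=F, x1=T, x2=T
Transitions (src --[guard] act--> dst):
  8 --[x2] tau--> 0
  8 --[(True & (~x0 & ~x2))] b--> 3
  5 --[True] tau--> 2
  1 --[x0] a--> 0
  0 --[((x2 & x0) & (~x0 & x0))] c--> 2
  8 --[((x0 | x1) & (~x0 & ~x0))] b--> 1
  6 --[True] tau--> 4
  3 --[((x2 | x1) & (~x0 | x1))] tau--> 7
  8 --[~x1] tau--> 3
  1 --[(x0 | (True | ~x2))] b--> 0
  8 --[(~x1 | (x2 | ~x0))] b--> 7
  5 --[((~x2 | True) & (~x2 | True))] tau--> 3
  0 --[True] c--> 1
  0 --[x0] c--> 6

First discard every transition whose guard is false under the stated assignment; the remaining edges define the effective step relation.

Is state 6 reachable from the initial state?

Answer: UNREACHABLE

Working:
After dropping false guards: 9 live edges.
Layer 0: {0}
Layer 1: {1}  cumulative {0,1}
Reach set: {0,1}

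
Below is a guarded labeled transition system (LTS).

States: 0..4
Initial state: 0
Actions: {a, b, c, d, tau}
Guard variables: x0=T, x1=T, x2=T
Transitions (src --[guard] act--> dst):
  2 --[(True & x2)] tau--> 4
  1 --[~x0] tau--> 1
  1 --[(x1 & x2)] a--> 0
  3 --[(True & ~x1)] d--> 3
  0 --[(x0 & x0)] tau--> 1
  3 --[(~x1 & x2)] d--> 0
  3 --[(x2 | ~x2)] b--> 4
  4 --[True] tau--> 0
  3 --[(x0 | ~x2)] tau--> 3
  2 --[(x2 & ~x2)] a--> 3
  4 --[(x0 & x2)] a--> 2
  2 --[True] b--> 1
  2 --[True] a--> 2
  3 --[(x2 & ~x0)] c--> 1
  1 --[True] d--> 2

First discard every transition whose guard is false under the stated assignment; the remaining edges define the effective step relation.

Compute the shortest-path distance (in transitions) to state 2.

Answer: 2

Analysis:
BFS to 2:
  L0 = {0}
  L1 = {1}
  L2 = {2}
depth(2)=2, e.g. tau·d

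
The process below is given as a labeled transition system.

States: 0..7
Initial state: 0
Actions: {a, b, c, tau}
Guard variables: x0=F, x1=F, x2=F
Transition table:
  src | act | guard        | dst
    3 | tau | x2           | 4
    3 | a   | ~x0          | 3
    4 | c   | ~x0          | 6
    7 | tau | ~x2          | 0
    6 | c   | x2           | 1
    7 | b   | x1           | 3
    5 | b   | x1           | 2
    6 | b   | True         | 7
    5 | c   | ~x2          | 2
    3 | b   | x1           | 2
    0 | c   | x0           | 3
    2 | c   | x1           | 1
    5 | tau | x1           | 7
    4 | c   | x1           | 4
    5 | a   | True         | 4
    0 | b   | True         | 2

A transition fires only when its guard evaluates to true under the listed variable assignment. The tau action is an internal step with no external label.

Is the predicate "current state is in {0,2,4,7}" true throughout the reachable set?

Allowed set {0,2,4,7}
R = {0,2}
  0: ok
  2: ok

Answer: INVARIANT HOLDS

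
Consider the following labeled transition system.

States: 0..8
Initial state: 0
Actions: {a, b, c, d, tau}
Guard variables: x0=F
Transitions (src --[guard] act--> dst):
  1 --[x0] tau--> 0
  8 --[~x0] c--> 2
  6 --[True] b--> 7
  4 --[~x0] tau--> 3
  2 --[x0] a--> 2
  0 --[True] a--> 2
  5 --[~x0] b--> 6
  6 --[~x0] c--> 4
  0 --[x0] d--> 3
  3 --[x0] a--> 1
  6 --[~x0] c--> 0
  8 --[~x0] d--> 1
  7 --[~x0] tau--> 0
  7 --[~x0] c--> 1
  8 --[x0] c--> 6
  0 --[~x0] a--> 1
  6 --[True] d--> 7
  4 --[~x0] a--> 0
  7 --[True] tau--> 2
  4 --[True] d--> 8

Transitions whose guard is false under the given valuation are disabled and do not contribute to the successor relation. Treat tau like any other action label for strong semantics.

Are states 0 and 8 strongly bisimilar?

Answer: NOT BISIMILAR

Working:
Compute ~ classes (split until stable):
  round 0: {{0,1,2,3,4,5,6,7,8}}
  round 1: {{0},{1,2,3},{4},{5},{6},{7},{8}}
Fixed point at round 2; 7 class(es).
[0]={0}  [8]={8}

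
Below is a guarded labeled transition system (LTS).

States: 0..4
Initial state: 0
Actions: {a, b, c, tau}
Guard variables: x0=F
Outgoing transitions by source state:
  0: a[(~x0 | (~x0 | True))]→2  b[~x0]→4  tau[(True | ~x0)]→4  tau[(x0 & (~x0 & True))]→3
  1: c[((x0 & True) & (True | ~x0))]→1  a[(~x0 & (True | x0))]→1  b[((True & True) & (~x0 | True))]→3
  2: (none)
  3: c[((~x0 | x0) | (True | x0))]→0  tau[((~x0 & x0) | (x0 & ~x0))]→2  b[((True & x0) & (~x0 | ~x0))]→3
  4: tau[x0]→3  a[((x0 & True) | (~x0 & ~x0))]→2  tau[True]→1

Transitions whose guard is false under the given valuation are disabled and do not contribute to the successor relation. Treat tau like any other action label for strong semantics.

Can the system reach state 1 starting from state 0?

Answer: REACHABLE

Working:
8 transition(s) survive guard evaluation.
L0 = {0}
L1 = {2,4}  now seen {0,2,4}
L2 = {1}  now seen {0,1,2,4}
L3 = {3}  now seen {0,1,2,3,4}
Reachable = {0,1,2,3,4}
trace reaching 1: b·tau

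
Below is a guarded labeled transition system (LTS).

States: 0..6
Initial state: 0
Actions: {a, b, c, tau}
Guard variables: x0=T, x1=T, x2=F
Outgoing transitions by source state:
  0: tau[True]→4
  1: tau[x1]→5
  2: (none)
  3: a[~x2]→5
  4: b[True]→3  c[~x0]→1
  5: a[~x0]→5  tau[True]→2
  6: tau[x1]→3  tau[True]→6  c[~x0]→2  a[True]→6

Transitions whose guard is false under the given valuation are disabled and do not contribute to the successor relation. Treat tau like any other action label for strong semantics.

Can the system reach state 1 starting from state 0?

Guard filter leaves 8 enabled edge(s).
depth 0: {0}
depth 1: {4}  total {0,4}
depth 2: {3}  total {0,3,4}
depth 3: {5}  total {0,3,4,5}
depth 4: {2}  total {0,2,3,4,5}
R = {0,2,3,4,5}

Answer: UNREACHABLE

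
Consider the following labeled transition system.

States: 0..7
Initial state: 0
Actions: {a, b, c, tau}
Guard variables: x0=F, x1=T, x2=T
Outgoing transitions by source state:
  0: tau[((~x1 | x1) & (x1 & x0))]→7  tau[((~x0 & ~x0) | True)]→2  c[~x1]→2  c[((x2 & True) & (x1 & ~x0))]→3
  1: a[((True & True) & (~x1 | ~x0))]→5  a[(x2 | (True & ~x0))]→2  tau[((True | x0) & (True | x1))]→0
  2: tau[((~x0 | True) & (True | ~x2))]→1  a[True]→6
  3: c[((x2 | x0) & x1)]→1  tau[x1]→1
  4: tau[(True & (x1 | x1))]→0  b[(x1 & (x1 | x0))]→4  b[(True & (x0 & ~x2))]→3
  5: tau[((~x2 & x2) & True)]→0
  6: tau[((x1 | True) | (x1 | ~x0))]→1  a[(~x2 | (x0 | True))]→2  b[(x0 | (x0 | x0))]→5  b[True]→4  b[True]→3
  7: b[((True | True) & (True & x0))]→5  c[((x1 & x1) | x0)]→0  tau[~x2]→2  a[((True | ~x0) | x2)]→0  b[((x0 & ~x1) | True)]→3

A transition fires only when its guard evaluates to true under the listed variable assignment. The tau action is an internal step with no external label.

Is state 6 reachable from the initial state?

Guard filter leaves 18 enabled edge(s).
depth 0: {0}
depth 1: {2,3}  cumulative {0,2,3}
depth 2: {1,6}  cumulative {0,1,2,3,6}
depth 3: {4,5}  cumulative {0,1,2,3,4,5,6}
Reach set: {0,1,2,3,4,5,6}
witness 6: tau·a

Answer: REACHABLE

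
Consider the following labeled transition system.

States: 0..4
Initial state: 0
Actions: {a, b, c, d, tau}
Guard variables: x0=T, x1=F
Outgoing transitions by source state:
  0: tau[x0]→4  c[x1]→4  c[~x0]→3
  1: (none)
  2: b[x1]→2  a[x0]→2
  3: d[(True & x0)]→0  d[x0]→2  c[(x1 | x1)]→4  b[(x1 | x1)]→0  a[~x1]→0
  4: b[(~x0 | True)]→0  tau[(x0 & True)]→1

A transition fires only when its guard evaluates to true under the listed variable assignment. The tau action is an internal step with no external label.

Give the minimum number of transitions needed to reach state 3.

Answer: UNREACHABLE

Analysis:
Breadth-first toward 3:
  Layer 0: {0}
  Layer 1: {4}
  Layer 2: {1}
3 never appears.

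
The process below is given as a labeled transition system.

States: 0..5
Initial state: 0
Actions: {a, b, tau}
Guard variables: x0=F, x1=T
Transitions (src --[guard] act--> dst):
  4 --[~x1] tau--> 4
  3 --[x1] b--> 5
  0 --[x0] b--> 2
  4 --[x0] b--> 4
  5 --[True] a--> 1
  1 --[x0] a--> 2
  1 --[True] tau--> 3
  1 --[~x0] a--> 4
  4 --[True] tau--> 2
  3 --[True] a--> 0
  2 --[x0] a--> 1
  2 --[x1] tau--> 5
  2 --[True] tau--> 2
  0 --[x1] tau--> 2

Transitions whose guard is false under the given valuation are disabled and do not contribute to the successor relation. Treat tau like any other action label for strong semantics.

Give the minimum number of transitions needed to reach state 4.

Answer: 4

Analysis:
Breadth-first toward 4:
  Layer 0: {0}
  Layer 1: {2}
  Layer 2: {5}
  Layer 3: {1}
  Layer 4: {3,4}
first hit 4 at d=4 via tau·tau·a·a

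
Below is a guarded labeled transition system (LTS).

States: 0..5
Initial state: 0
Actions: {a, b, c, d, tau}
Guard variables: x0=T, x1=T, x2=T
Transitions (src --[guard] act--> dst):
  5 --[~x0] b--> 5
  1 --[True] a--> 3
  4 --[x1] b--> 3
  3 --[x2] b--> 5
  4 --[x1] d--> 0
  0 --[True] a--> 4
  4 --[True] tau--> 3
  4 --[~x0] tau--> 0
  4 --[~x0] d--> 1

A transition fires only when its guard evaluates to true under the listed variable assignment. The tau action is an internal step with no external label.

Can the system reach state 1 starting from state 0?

Answer: UNREACHABLE

Trace:
6 transition(s) survive guard evaluation.
Layer 0: {0}
Layer 1: {4}  now seen {0,4}
Layer 2: {3}  now seen {0,3,4}
Layer 3: {5}  now seen {0,3,4,5}
Reach set: {0,3,4,5}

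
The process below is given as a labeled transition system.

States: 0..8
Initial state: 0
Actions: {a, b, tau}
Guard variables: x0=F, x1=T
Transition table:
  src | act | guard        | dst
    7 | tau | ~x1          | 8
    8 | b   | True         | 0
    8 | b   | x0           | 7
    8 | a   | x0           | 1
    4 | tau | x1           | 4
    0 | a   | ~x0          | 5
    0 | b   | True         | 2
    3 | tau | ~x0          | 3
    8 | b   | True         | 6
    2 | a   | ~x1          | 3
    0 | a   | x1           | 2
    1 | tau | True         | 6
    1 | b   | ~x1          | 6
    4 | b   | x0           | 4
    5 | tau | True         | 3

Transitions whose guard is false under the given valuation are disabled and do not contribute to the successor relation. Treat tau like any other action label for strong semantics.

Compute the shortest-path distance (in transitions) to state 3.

Answer: 2

Analysis:
Breadth-first toward 3:
  depth 0: {0}
  depth 1: {2,5}
  depth 2: {3}
depth(3)=2, e.g. a·tau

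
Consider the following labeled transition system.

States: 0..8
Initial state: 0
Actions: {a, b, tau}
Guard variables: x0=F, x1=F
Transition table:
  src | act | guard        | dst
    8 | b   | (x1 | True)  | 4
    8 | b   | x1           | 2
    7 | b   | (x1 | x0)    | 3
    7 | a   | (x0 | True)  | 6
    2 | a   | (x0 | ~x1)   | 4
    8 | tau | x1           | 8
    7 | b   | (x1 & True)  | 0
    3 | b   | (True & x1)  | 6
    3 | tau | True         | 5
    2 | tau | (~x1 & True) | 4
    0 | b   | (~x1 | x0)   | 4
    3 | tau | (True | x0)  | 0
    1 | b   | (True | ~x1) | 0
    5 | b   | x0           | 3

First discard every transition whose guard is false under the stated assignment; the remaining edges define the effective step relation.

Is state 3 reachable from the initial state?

Guard filter leaves 8 enabled edge(s).
Layer 0: {0}
Layer 1: {4}  now seen {0,4}
Reachable = {0,4}

Answer: UNREACHABLE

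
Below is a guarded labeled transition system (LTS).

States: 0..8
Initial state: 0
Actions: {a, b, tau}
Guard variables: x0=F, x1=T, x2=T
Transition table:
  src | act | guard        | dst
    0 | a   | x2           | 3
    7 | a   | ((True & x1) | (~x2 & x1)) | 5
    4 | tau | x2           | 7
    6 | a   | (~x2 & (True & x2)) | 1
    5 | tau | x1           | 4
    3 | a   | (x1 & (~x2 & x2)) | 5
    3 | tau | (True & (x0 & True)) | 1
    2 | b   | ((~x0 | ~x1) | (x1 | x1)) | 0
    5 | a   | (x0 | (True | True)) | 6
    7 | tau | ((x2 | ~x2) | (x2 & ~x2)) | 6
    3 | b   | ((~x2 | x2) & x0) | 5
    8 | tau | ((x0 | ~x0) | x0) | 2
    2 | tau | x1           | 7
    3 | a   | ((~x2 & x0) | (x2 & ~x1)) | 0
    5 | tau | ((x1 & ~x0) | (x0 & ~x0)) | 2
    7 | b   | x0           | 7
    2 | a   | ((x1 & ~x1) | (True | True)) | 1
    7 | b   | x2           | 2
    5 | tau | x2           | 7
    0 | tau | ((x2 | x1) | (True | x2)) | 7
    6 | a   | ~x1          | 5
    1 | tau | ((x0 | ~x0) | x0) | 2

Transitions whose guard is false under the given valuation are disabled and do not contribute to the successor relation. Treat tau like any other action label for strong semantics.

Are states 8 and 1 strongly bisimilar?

Refine partition for ~:
  P[0] = {{0,1,2,3,4,5,6,7,8}}
  P[1] = {{0,5},{1,4,8},{2,7},{3,6}}
  P[2] = {{0},{1,4,8},{2},{3,6},{5},{7}}
  P[3] = {{0},{1,8},{2},{3,6},{4},{5},{7}}
7 equivalence class(es) (converged in 4)
8∈{1,8}, 1∈{1,8}

Answer: BISIMILAR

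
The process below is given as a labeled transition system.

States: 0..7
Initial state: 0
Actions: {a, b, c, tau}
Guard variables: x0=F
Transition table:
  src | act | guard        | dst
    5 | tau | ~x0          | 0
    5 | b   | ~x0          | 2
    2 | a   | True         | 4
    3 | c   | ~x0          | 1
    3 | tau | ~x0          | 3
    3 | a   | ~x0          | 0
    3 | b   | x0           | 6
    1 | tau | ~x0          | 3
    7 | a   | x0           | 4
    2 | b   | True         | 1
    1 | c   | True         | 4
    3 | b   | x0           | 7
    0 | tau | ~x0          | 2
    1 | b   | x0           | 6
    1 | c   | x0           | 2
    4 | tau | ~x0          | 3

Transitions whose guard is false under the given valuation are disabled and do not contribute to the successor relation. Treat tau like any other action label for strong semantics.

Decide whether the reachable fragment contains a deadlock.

Answer: DEADLOCK-FREE

Working:
R = {0,1,2,3,4}
  0: tau→2  [deg 1]
  1: c→4  tau→3  [deg 2]
  2: a→4  b→1  [deg 2]
  3: a→0  c→1  tau→3  [deg 3]
  4: tau→3  [deg 1]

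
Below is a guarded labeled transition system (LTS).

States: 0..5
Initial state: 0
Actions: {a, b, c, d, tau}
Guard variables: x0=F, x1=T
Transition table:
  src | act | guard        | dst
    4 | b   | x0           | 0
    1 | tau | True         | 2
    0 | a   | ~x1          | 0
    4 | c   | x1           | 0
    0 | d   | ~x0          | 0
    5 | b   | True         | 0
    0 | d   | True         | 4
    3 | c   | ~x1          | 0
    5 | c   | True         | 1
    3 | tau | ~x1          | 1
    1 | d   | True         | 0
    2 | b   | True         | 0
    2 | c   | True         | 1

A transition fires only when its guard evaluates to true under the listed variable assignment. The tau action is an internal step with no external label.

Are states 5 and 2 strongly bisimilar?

Answer: BISIMILAR

Trace:
Bisimulation quotient by refinement:
  round 0: {{0,1,2,3,4,5}}
  round 1: {{0},{1},{2,5},{3},{4}}
5 equivalence class(es) (converged in 2)
5∈{2,5}, 2∈{2,5}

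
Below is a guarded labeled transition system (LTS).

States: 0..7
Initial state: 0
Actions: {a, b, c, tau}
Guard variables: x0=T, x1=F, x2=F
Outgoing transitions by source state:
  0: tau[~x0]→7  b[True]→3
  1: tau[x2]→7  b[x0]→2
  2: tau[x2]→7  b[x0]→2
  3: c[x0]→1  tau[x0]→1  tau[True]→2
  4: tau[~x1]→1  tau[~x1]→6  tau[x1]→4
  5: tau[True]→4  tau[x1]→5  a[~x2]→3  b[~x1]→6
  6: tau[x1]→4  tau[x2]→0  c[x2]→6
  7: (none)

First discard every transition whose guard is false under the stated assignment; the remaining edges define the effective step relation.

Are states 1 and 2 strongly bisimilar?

Answer: BISIMILAR

Trace:
Compute ~ classes (split until stable):
  π0 = {{0,1,2,3,4,5,6,7}}
  π1 = {{0,1,2},{3},{4},{5},{6,7}}
  π2 = {{0},{1,2},{3},{4},{5},{6,7}}
stable after 3 split(s): 6 block(s)
class of 1: {1,2}; class of 2: {1,2}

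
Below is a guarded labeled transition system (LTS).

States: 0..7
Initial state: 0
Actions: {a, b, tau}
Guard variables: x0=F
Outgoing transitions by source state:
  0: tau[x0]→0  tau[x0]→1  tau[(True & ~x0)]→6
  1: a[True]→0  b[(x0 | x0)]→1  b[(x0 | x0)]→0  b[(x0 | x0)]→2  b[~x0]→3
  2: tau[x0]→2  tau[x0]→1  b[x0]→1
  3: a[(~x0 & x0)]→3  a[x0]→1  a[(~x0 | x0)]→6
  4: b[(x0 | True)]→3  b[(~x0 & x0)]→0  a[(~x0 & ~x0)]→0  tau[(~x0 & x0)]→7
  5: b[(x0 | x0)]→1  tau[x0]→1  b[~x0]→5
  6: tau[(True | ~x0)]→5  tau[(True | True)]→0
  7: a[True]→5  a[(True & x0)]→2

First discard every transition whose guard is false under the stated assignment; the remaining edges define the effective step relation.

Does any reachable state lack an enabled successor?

Reach set: {0,5,6}
  0: tau→6  [1 exit(s)]
  5: b→5  [1 exit(s)]
  6: tau→0  tau→5  [2 exit(s)]

Answer: DEADLOCK-FREE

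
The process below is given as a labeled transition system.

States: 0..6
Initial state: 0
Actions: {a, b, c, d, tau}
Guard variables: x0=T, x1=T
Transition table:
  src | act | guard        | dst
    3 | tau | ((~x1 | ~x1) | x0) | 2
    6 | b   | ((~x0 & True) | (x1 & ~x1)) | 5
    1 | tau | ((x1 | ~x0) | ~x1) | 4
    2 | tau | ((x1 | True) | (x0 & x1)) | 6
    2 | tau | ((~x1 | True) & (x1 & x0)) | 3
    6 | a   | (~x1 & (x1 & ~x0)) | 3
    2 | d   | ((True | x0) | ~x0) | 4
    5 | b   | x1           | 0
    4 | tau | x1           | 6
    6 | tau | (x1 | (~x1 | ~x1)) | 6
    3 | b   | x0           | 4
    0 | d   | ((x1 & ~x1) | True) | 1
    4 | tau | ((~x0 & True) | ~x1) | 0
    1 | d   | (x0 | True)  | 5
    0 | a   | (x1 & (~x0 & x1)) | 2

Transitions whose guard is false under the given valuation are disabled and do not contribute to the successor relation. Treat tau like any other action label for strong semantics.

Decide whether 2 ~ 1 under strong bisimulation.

Bisimulation quotient by refinement:
  P[0] = {{0,1,2,3,4,5,6}}
  P[1] = {{0},{1,2},{3},{4,6},{5}}
  P[2] = {{0},{1},{2},{3},{4,6},{5}}
stable after 3 split(s): 6 block(s)
[2]={2}  [1]={1}

Answer: NOT BISIMILAR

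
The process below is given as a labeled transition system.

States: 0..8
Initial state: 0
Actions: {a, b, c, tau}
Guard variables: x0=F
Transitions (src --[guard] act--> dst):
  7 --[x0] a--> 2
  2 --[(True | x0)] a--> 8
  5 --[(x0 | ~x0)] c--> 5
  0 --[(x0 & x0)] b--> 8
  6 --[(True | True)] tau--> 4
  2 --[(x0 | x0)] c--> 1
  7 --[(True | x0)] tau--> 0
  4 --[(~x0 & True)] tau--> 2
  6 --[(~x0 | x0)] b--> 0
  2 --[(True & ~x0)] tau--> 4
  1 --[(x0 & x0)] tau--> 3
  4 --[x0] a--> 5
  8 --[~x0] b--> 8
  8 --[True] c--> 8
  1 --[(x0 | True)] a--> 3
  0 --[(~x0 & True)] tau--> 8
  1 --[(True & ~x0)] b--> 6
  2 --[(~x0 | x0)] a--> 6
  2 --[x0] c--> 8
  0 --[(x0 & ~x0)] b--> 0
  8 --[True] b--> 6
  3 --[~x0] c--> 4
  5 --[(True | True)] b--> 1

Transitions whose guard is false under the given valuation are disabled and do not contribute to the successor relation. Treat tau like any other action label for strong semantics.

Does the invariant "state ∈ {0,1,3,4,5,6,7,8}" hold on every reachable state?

Safe = {0,1,3,4,5,6,7,8}
Reachable = {0,2,4,6,8}
  0: safe
  2: outside
  4: safe
  6: safe
  8: safe
reach 2 via tau·b·tau·tau — violates

Answer: INVARIANT VIOLATED at state 2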